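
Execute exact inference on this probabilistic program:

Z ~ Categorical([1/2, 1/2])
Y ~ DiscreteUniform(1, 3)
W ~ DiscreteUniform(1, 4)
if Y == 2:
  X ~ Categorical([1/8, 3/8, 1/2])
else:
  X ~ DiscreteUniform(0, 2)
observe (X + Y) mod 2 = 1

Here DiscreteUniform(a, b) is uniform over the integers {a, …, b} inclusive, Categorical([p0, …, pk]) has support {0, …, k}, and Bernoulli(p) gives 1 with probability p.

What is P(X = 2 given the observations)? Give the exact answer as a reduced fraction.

Enumerate traces; 40 have nonzero weight after conditioning:
  (Z=0, Y=1, W=1, X=0) weight 1/72
  (Z=0, Y=1, W=1, X=2) weight 1/72
  (Z=0, Y=1, W=2, X=0) weight 1/72
  (Z=0, Y=1, W=2, X=2) weight 1/72
  (Z=0, Y=1, W=3, X=0) weight 1/72
  (Z=0, Y=1, W=3, X=2) weight 1/72
  (Z=0, Y=1, W=4, X=0) weight 1/72
  (Z=0, Y=1, W=4, X=2) weight 1/72
  (Z=0, Y=2, W=1, X=1) weight 1/64
  … 31 more
Group by X:
  weight(X=0) = 2/9
  weight(X=1) = 1/8
  weight(X=2) = 2/9
Total weight = 2/9 + 1/8 + 2/9 = 41/72
P(X=0 | obs) = 2/9 / 41/72 = 16/41
P(X=1 | obs) = 1/8 / 41/72 = 9/41
P(X=2 | obs) = 2/9 / 41/72 = 16/41

P(X = 2 | obs) = 16/41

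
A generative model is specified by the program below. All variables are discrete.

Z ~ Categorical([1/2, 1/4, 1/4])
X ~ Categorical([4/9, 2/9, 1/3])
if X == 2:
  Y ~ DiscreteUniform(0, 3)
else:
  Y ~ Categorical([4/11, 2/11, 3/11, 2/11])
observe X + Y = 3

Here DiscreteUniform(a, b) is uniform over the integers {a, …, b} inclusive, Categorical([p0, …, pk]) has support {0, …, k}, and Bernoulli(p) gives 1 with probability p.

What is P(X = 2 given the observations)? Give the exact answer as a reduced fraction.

P(X = 2 | obs) = 33/89

Enumerate traces; 9 have nonzero weight after conditioning:
  (Z=0, X=0, Y=3) weight 4/99
  (Z=0, X=1, Y=2) weight 1/33
  (Z=0, X=2, Y=1) weight 1/24
  (Z=1, X=0, Y=3) weight 2/99
  (Z=1, X=1, Y=2) weight 1/66
  (Z=1, X=2, Y=1) weight 1/48
  (Z=2, X=0, Y=3) weight 2/99
  (Z=2, X=1, Y=2) weight 1/66
  … 1 more
Group by X:
  weight(X=0) = 8/99
  weight(X=1) = 2/33
  weight(X=2) = 1/12
Total weight = 8/99 + 2/33 + 1/12 = 89/396
P(X=0 | obs) = 8/99 / 89/396 = 32/89
P(X=1 | obs) = 2/33 / 89/396 = 24/89
P(X=2 | obs) = 1/12 / 89/396 = 33/89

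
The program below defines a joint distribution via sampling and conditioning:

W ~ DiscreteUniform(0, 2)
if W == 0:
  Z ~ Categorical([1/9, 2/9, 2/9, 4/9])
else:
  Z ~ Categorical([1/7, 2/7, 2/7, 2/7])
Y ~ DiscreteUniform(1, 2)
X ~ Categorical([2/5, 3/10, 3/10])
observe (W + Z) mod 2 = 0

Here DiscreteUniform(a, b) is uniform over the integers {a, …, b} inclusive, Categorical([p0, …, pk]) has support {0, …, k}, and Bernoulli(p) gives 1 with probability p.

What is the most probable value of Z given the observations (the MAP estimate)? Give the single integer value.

argmax_v P(Z = v | obs) = 2

Enumerate traces; 36 have nonzero weight after conditioning:
  (W=0, Z=0, Y=1, X=0) weight 1/135
  (W=0, Z=0, Y=1, X=1) weight 1/180
  (W=0, Z=0, Y=1, X=2) weight 1/180
  (W=0, Z=0, Y=2, X=0) weight 1/135
  (W=0, Z=0, Y=2, X=1) weight 1/180
  (W=0, Z=0, Y=2, X=2) weight 1/180
  (W=0, Z=2, Y=1, X=0) weight 2/135
  (W=0, Z=2, Y=1, X=1) weight 1/90
  (W=1, Z=1, Y=1, X=0) weight 2/105
  (W=1, Z=3, Y=1, X=0) weight 2/105
  … 26 more
Group by Z:
  weight(Z=0) = 16/189
  weight(Z=1) = 2/21
  weight(Z=2) = 32/189
  weight(Z=3) = 2/21
Total weight = 16/189 + 2/21 + 32/189 + 2/21 = 4/9
P(Z=0 | obs) = 16/189 / 4/9 = 4/21
P(Z=1 | obs) = 2/21 / 4/9 = 3/14
P(Z=2 | obs) = 32/189 / 4/9 = 8/21
P(Z=3 | obs) = 2/21 / 4/9 = 3/14
argmax = 2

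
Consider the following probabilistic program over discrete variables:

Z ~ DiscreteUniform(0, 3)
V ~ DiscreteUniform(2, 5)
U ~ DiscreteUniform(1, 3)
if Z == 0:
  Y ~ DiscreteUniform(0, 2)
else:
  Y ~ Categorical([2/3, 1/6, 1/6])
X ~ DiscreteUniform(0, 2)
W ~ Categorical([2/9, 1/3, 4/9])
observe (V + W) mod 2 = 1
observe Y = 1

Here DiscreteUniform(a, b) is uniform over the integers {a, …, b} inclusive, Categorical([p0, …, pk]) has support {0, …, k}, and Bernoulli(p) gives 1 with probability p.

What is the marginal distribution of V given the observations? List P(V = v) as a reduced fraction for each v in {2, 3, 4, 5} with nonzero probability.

Enumerate traces; 216 have nonzero weight after conditioning:
  (Z=0, V=2, U=1, Y=1, X=0, W=1) weight 1/1296
  (Z=0, V=2, U=1, Y=1, X=1, W=1) weight 1/1296
  (Z=0, V=2, U=1, Y=1, X=2, W=1) weight 1/1296
  (Z=0, V=2, U=2, Y=1, X=0, W=1) weight 1/1296
  (Z=0, V=2, U=2, Y=1, X=1, W=1) weight 1/1296
  (Z=0, V=2, U=2, Y=1, X=2, W=1) weight 1/1296
  (Z=0, V=2, U=3, Y=1, X=0, W=1) weight 1/1296
  (Z=0, V=2, U=3, Y=1, X=1, W=1) weight 1/1296
  (Z=0, V=3, U=1, Y=1, X=0, W=0) weight 1/1944
  (Z=0, V=4, U=1, Y=1, X=0, W=1) weight 1/1296
  … 206 more
Group by V:
  weight(V=2) = 5/288
  weight(V=3) = 5/144
  weight(V=4) = 5/288
  weight(V=5) = 5/144
Total weight = 5/288 + 5/144 + 5/288 + 5/144 = 5/48
P(V=2 | obs) = 5/288 / 5/48 = 1/6
P(V=3 | obs) = 5/144 / 5/48 = 1/3
P(V=4 | obs) = 5/288 / 5/48 = 1/6
P(V=5 | obs) = 5/144 / 5/48 = 1/3

P(V=2) = 1/6, P(V=3) = 1/3, P(V=4) = 1/6, P(V=5) = 1/3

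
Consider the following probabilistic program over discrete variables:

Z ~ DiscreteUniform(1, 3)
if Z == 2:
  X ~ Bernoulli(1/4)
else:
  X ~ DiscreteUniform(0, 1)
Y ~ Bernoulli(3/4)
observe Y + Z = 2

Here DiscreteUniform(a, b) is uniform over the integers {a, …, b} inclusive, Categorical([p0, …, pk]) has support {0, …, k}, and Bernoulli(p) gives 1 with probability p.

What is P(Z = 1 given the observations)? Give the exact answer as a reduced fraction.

P(Z = 1 | obs) = 3/4

Enumerate traces; 4 have nonzero weight after conditioning:
  (Z=1, X=0, Y=1) weight 1/8
  (Z=1, X=1, Y=1) weight 1/8
  (Z=2, X=0, Y=0) weight 1/16
  (Z=2, X=1, Y=0) weight 1/48
Group by Z:
  weight(Z=1) = 1/4
  weight(Z=2) = 1/12
Total weight = 1/4 + 1/12 = 1/3
P(Z=1 | obs) = 1/4 / 1/3 = 3/4
P(Z=2 | obs) = 1/12 / 1/3 = 1/4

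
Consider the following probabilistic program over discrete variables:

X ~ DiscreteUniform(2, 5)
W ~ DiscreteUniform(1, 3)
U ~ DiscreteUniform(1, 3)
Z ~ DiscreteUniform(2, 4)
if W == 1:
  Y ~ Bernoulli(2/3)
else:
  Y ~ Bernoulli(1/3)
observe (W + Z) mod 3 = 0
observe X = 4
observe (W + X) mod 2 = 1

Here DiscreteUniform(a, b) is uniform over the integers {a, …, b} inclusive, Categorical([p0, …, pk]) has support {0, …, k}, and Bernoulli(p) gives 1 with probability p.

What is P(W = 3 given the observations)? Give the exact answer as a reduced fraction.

Enumerate traces; 12 have nonzero weight after conditioning:
  (X=4, W=1, U=1, Z=2, Y=0) weight 1/324
  (X=4, W=1, U=1, Z=2, Y=1) weight 1/162
  (X=4, W=1, U=2, Z=2, Y=0) weight 1/324
  (X=4, W=1, U=2, Z=2, Y=1) weight 1/162
  (X=4, W=1, U=3, Z=2, Y=0) weight 1/324
  (X=4, W=1, U=3, Z=2, Y=1) weight 1/162
  (X=4, W=3, U=1, Z=3, Y=0) weight 1/162
  (X=4, W=3, U=1, Z=3, Y=1) weight 1/324
  … 4 more
Group by W:
  weight(W=1) = 1/36
  weight(W=3) = 1/36
Total weight = 1/36 + 1/36 = 1/18
P(W=1 | obs) = 1/36 / 1/18 = 1/2
P(W=3 | obs) = 1/36 / 1/18 = 1/2

P(W = 3 | obs) = 1/2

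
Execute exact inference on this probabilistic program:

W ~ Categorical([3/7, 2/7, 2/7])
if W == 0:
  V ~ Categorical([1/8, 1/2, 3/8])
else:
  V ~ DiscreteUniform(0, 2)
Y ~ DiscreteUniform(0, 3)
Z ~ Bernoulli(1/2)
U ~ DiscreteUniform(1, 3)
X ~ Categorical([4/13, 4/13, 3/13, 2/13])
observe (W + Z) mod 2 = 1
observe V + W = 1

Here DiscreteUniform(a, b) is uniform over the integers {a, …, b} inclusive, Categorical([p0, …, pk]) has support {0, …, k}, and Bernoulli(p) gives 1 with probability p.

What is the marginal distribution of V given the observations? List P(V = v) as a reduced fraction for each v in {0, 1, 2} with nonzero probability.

P(V=0) = 4/13, P(V=1) = 9/13

Enumerate traces; 96 have nonzero weight after conditioning:
  (W=0, V=1, Y=0, Z=1, U=1, X=0) weight 1/364
  (W=0, V=1, Y=0, Z=1, U=1, X=1) weight 1/364
  (W=0, V=1, Y=0, Z=1, U=1, X=2) weight 3/1456
  (W=0, V=1, Y=0, Z=1, U=1, X=3) weight 1/728
  (W=0, V=1, Y=0, Z=1, U=2, X=0) weight 1/364
  (W=0, V=1, Y=0, Z=1, U=2, X=1) weight 1/364
  (W=0, V=1, Y=0, Z=1, U=2, X=2) weight 3/1456
  (W=0, V=1, Y=0, Z=1, U=2, X=3) weight 1/728
  (W=1, V=0, Y=0, Z=0, U=1, X=0) weight 1/819
  … 87 more
Group by V:
  weight(V=0) = 1/21
  weight(V=1) = 3/28
Total weight = 1/21 + 3/28 = 13/84
P(V=0 | obs) = 1/21 / 13/84 = 4/13
P(V=1 | obs) = 3/28 / 13/84 = 9/13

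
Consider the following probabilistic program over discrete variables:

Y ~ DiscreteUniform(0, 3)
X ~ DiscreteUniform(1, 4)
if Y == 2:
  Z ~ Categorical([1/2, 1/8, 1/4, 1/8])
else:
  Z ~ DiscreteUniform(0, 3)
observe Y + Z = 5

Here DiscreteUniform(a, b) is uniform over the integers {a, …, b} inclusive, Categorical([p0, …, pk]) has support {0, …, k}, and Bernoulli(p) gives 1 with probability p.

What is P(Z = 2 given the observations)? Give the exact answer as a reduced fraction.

P(Z = 2 | obs) = 2/3

Enumerate traces; 8 have nonzero weight after conditioning:
  (Y=2, X=1, Z=3) weight 1/128
  (Y=2, X=2, Z=3) weight 1/128
  (Y=2, X=3, Z=3) weight 1/128
  (Y=2, X=4, Z=3) weight 1/128
  (Y=3, X=1, Z=2) weight 1/64
  (Y=3, X=2, Z=2) weight 1/64
  (Y=3, X=3, Z=2) weight 1/64
  (Y=3, X=4, Z=2) weight 1/64
Group by Z:
  weight(Z=2) = 1/16
  weight(Z=3) = 1/32
Total weight = 1/16 + 1/32 = 3/32
P(Z=2 | obs) = 1/16 / 3/32 = 2/3
P(Z=3 | obs) = 1/32 / 3/32 = 1/3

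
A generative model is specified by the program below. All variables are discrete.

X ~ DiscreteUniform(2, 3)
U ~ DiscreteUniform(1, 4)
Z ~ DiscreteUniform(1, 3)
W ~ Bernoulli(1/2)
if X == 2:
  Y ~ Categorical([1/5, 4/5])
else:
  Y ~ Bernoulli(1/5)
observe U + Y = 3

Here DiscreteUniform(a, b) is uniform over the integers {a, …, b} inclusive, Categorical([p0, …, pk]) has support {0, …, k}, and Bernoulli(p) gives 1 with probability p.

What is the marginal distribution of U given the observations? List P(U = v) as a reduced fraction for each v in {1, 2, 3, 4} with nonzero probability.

Enumerate traces; 24 have nonzero weight after conditioning:
  (X=2, U=2, Z=1, W=0, Y=1) weight 1/60
  (X=2, U=2, Z=1, W=1, Y=1) weight 1/60
  (X=2, U=2, Z=2, W=0, Y=1) weight 1/60
  (X=2, U=2, Z=2, W=1, Y=1) weight 1/60
  (X=2, U=2, Z=3, W=0, Y=1) weight 1/60
  (X=2, U=2, Z=3, W=1, Y=1) weight 1/60
  (X=2, U=3, Z=1, W=0, Y=0) weight 1/240
  (X=2, U=3, Z=1, W=1, Y=0) weight 1/240
  … 16 more
Group by U:
  weight(U=2) = 1/8
  weight(U=3) = 1/8
Total weight = 1/8 + 1/8 = 1/4
P(U=2 | obs) = 1/8 / 1/4 = 1/2
P(U=3 | obs) = 1/8 / 1/4 = 1/2

P(U=2) = 1/2, P(U=3) = 1/2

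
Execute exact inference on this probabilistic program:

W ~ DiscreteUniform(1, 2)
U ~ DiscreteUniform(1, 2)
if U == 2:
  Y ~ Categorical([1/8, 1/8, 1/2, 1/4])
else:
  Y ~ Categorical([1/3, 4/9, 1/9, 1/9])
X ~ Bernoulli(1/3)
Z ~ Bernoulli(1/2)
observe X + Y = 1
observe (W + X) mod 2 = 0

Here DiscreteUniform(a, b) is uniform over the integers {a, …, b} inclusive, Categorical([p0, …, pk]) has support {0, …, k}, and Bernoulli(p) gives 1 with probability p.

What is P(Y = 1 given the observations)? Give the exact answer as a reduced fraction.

Enumerate traces; 8 have nonzero weight after conditioning:
  (W=1, U=1, Y=0, X=1, Z=0) weight 1/72
  (W=1, U=1, Y=0, X=1, Z=1) weight 1/72
  (W=1, U=2, Y=0, X=1, Z=0) weight 1/192
  (W=1, U=2, Y=0, X=1, Z=1) weight 1/192
  (W=2, U=1, Y=1, X=0, Z=0) weight 1/27
  (W=2, U=1, Y=1, X=0, Z=1) weight 1/27
  (W=2, U=2, Y=1, X=0, Z=0) weight 1/96
  (W=2, U=2, Y=1, X=0, Z=1) weight 1/96
Group by Y:
  weight(Y=0) = 11/288
  weight(Y=1) = 41/432
Total weight = 11/288 + 41/432 = 115/864
P(Y=0 | obs) = 11/288 / 115/864 = 33/115
P(Y=1 | obs) = 41/432 / 115/864 = 82/115

P(Y = 1 | obs) = 82/115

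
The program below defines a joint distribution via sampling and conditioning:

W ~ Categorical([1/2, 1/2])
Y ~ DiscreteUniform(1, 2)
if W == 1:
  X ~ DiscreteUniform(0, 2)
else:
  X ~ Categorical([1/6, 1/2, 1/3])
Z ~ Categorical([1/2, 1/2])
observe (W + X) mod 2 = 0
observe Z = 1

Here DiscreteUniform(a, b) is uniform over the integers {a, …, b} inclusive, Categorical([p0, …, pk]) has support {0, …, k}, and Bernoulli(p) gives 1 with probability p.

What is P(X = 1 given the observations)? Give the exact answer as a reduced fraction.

Enumerate traces; 6 have nonzero weight after conditioning:
  (W=0, Y=1, X=0, Z=1) weight 1/48
  (W=0, Y=1, X=2, Z=1) weight 1/24
  (W=0, Y=2, X=0, Z=1) weight 1/48
  (W=0, Y=2, X=2, Z=1) weight 1/24
  (W=1, Y=1, X=1, Z=1) weight 1/24
  (W=1, Y=2, X=1, Z=1) weight 1/24
Group by X:
  weight(X=0) = 1/24
  weight(X=1) = 1/12
  weight(X=2) = 1/12
Total weight = 1/24 + 1/12 + 1/12 = 5/24
P(X=0 | obs) = 1/24 / 5/24 = 1/5
P(X=1 | obs) = 1/12 / 5/24 = 2/5
P(X=2 | obs) = 1/12 / 5/24 = 2/5

P(X = 1 | obs) = 2/5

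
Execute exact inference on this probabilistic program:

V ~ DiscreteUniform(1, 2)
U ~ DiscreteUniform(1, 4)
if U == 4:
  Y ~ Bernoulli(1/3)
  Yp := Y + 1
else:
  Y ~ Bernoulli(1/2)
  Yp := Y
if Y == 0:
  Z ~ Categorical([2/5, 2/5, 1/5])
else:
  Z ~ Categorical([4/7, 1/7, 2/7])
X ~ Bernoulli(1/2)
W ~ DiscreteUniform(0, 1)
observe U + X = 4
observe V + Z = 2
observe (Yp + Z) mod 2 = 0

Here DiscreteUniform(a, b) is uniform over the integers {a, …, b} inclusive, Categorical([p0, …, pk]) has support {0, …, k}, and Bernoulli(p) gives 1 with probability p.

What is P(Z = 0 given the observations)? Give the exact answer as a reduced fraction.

Enumerate traces; 8 have nonzero weight after conditioning:
  (V=1, U=3, Y=1, Z=1, X=1, W=0) weight 1/448
  (V=1, U=3, Y=1, Z=1, X=1, W=1) weight 1/448
  (V=1, U=4, Y=0, Z=1, X=0, W=0) weight 1/120
  (V=1, U=4, Y=0, Z=1, X=0, W=1) weight 1/120
  (V=2, U=3, Y=0, Z=0, X=1, W=0) weight 1/160
  (V=2, U=3, Y=0, Z=0, X=1, W=1) weight 1/160
  (V=2, U=4, Y=1, Z=0, X=0, W=0) weight 1/168
  (V=2, U=4, Y=1, Z=0, X=0, W=1) weight 1/168
Group by Z:
  weight(Z=0) = 41/1680
  weight(Z=1) = 71/3360
Total weight = 41/1680 + 71/3360 = 51/1120
P(Z=0 | obs) = 41/1680 / 51/1120 = 82/153
P(Z=1 | obs) = 71/3360 / 51/1120 = 71/153

P(Z = 0 | obs) = 82/153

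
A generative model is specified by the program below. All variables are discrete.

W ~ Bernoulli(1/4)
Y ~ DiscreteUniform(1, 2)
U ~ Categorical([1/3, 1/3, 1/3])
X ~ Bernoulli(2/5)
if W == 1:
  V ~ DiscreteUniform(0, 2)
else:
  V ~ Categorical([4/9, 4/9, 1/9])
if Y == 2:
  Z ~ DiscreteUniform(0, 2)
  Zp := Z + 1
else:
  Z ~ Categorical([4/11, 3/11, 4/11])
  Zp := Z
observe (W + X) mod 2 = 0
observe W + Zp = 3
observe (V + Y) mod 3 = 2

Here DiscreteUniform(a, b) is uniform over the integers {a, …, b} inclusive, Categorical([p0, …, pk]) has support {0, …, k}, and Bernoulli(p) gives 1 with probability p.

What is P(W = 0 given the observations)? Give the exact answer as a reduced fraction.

Enumerate traces; 9 have nonzero weight after conditioning:
  (W=0, Y=2, U=0, X=0, V=0, Z=2) weight 1/90
  (W=0, Y=2, U=1, X=0, V=0, Z=2) weight 1/90
  (W=0, Y=2, U=2, X=0, V=0, Z=2) weight 1/90
  (W=1, Y=1, U=0, X=1, V=1, Z=2) weight 1/495
  (W=1, Y=1, U=1, X=1, V=1, Z=2) weight 1/495
  (W=1, Y=1, U=2, X=1, V=1, Z=2) weight 1/495
  (W=1, Y=2, U=0, X=1, V=0, Z=1) weight 1/540
  (W=1, Y=2, U=1, X=1, V=0, Z=1) weight 1/540
  … 1 more
Group by W:
  weight(W=0) = 1/30
  weight(W=1) = 23/1980
Total weight = 1/30 + 23/1980 = 89/1980
P(W=0 | obs) = 1/30 / 89/1980 = 66/89
P(W=1 | obs) = 23/1980 / 89/1980 = 23/89

P(W = 0 | obs) = 66/89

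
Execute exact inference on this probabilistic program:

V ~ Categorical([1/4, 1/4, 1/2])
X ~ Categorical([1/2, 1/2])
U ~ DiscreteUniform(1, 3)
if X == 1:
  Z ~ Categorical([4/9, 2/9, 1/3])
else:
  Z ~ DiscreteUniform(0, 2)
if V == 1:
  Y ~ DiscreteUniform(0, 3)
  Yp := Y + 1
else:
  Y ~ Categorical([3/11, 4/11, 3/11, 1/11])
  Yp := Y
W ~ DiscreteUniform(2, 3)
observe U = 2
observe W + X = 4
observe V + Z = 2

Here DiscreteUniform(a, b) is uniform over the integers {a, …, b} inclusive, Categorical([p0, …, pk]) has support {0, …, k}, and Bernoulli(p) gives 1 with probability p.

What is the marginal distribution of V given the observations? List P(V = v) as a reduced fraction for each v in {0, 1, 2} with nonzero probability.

P(V=0) = 3/13, P(V=1) = 2/13, P(V=2) = 8/13

Enumerate traces; 12 have nonzero weight after conditioning:
  (V=0, X=1, U=2, Z=2, Y=0, W=3) weight 1/528
  (V=0, X=1, U=2, Z=2, Y=1, W=3) weight 1/396
  (V=0, X=1, U=2, Z=2, Y=2, W=3) weight 1/528
  (V=0, X=1, U=2, Z=2, Y=3, W=3) weight 1/1584
  (V=1, X=1, U=2, Z=1, Y=0, W=3) weight 1/864
  (V=1, X=1, U=2, Z=1, Y=1, W=3) weight 1/864
  (V=1, X=1, U=2, Z=1, Y=2, W=3) weight 1/864
  (V=1, X=1, U=2, Z=1, Y=3, W=3) weight 1/864
  (V=2, X=1, U=2, Z=0, Y=0, W=3) weight 1/198
  … 3 more
Group by V:
  weight(V=0) = 1/144
  weight(V=1) = 1/216
  weight(V=2) = 1/54
Total weight = 1/144 + 1/216 + 1/54 = 13/432
P(V=0 | obs) = 1/144 / 13/432 = 3/13
P(V=1 | obs) = 1/216 / 13/432 = 2/13
P(V=2 | obs) = 1/54 / 13/432 = 8/13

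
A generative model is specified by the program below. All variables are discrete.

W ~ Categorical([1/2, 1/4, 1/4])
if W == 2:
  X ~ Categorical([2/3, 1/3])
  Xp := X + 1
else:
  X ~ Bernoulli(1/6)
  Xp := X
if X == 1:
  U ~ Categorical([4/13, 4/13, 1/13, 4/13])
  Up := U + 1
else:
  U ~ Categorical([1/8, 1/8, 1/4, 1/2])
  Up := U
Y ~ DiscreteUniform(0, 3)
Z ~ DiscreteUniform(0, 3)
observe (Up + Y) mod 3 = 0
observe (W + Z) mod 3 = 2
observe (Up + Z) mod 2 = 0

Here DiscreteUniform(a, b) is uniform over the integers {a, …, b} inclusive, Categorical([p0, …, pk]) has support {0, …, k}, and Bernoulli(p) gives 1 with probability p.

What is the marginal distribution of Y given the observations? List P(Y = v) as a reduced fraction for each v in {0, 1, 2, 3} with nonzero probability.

Enumerate traces; 22 have nonzero weight after conditioning:
  (W=0, X=0, U=0, Y=0, Z=2) weight 5/1536
  (W=0, X=0, U=0, Y=3, Z=2) weight 5/1536
  (W=0, X=0, U=2, Y=1, Z=2) weight 5/768
  (W=0, X=1, U=1, Y=1, Z=2) weight 1/624
  (W=0, X=1, U=3, Y=2, Z=2) weight 1/624
  (W=1, X=0, U=1, Y=2, Z=1) weight 5/3072
  (W=1, X=0, U=3, Y=0, Z=1) weight 5/768
  (W=1, X=0, U=3, Y=3, Z=1) weight 5/768
  … 14 more
Group by Y:
  weight(Y=0) = 337/19968
  weight(Y=1) = 41/3328
  weight(Y=2) = 341/39936
  weight(Y=3) = 337/19968
Total weight = 337/19968 + 41/3328 + 341/39936 + 337/19968 = 727/13312
P(Y=0 | obs) = 337/19968 / 727/13312 = 674/2181
P(Y=1 | obs) = 41/3328 / 727/13312 = 164/727
P(Y=2 | obs) = 341/39936 / 727/13312 = 341/2181
P(Y=3 | obs) = 337/19968 / 727/13312 = 674/2181

P(Y=0) = 674/2181, P(Y=1) = 164/727, P(Y=2) = 341/2181, P(Y=3) = 674/2181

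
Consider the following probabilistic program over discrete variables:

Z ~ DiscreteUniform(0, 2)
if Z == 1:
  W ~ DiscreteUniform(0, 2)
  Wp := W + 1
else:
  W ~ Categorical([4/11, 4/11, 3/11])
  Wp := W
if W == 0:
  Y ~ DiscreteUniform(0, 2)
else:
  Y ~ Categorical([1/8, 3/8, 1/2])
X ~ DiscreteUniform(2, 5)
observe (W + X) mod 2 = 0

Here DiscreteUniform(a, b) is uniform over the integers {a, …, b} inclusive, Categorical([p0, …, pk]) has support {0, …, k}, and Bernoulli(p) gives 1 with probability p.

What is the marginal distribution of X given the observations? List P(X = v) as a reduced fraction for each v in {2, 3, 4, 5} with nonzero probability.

Enumerate traces; 54 have nonzero weight after conditioning:
  (Z=0, W=0, Y=0, X=2) weight 1/99
  (Z=0, W=0, Y=0, X=4) weight 1/99
  (Z=0, W=0, Y=1, X=2) weight 1/99
  (Z=0, W=0, Y=1, X=4) weight 1/99
  (Z=0, W=0, Y=2, X=2) weight 1/99
  (Z=0, W=0, Y=2, X=4) weight 1/99
  (Z=0, W=1, Y=0, X=3) weight 1/264
  (Z=0, W=1, Y=0, X=5) weight 1/264
  … 46 more
Group by X:
  weight(X=2) = 16/99
  weight(X=3) = 35/396
  weight(X=4) = 16/99
  weight(X=5) = 35/396
Total weight = 16/99 + 35/396 + 16/99 + 35/396 = 1/2
P(X=2 | obs) = 16/99 / 1/2 = 32/99
P(X=3 | obs) = 35/396 / 1/2 = 35/198
P(X=4 | obs) = 16/99 / 1/2 = 32/99
P(X=5 | obs) = 35/396 / 1/2 = 35/198

P(X=2) = 32/99, P(X=3) = 35/198, P(X=4) = 32/99, P(X=5) = 35/198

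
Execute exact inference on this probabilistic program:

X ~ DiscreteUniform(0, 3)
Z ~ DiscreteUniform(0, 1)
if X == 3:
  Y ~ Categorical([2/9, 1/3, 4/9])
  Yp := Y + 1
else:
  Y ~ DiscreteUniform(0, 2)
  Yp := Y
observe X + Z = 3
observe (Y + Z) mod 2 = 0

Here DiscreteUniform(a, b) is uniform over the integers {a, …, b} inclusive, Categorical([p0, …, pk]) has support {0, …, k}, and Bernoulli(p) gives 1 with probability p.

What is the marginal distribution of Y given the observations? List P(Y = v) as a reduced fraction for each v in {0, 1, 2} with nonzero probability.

Enumerate traces; 3 have nonzero weight after conditioning:
  (X=2, Z=1, Y=1) weight 1/24
  (X=3, Z=0, Y=0) weight 1/36
  (X=3, Z=0, Y=2) weight 1/18
Group by Y:
  weight(Y=0) = 1/36
  weight(Y=1) = 1/24
  weight(Y=2) = 1/18
Total weight = 1/36 + 1/24 + 1/18 = 1/8
P(Y=0 | obs) = 1/36 / 1/8 = 2/9
P(Y=1 | obs) = 1/24 / 1/8 = 1/3
P(Y=2 | obs) = 1/18 / 1/8 = 4/9

P(Y=0) = 2/9, P(Y=1) = 1/3, P(Y=2) = 4/9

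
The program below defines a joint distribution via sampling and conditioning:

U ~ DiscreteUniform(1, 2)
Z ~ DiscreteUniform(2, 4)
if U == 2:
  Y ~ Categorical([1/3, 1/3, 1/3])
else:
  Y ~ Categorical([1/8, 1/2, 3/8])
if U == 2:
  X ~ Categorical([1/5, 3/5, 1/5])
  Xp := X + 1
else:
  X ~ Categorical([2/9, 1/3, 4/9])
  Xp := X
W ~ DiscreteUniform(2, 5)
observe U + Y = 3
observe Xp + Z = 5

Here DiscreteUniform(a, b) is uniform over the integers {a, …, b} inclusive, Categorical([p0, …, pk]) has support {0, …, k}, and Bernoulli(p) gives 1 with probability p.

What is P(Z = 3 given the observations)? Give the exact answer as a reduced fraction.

P(Z = 3 | obs) = 44/75

Enumerate traces; 20 have nonzero weight after conditioning:
  (U=1, Z=3, Y=2, X=2, W=2) weight 1/144
  (U=1, Z=3, Y=2, X=2, W=3) weight 1/144
  (U=1, Z=3, Y=2, X=2, W=4) weight 1/144
  (U=1, Z=3, Y=2, X=2, W=5) weight 1/144
  (U=1, Z=4, Y=2, X=1, W=2) weight 1/192
  (U=1, Z=4, Y=2, X=1, W=3) weight 1/192
  (U=1, Z=4, Y=2, X=1, W=4) weight 1/192
  (U=1, Z=4, Y=2, X=1, W=5) weight 1/192
  (U=2, Z=2, Y=1, X=2, W=2) weight 1/360
  … 11 more
Group by Z:
  weight(Z=2) = 1/90
  weight(Z=3) = 11/180
  weight(Z=4) = 23/720
Total weight = 1/90 + 11/180 + 23/720 = 5/48
P(Z=2 | obs) = 1/90 / 5/48 = 8/75
P(Z=3 | obs) = 11/180 / 5/48 = 44/75
P(Z=4 | obs) = 23/720 / 5/48 = 23/75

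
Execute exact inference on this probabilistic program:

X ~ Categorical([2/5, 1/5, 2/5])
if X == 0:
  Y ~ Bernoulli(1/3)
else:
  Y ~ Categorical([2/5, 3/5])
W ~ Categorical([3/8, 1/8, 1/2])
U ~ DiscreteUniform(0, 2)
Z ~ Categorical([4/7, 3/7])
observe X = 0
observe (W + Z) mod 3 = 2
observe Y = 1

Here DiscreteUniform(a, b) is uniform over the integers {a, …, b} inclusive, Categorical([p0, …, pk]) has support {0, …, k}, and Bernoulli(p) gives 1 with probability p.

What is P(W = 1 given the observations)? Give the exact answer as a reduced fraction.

Enumerate traces; 6 have nonzero weight after conditioning:
  (X=0, Y=1, W=1, U=0, Z=1) weight 1/420
  (X=0, Y=1, W=1, U=1, Z=1) weight 1/420
  (X=0, Y=1, W=1, U=2, Z=1) weight 1/420
  (X=0, Y=1, W=2, U=0, Z=0) weight 4/315
  (X=0, Y=1, W=2, U=1, Z=0) weight 4/315
  (X=0, Y=1, W=2, U=2, Z=0) weight 4/315
Group by W:
  weight(W=1) = 1/140
  weight(W=2) = 4/105
Total weight = 1/140 + 4/105 = 19/420
P(W=1 | obs) = 1/140 / 19/420 = 3/19
P(W=2 | obs) = 4/105 / 19/420 = 16/19

P(W = 1 | obs) = 3/19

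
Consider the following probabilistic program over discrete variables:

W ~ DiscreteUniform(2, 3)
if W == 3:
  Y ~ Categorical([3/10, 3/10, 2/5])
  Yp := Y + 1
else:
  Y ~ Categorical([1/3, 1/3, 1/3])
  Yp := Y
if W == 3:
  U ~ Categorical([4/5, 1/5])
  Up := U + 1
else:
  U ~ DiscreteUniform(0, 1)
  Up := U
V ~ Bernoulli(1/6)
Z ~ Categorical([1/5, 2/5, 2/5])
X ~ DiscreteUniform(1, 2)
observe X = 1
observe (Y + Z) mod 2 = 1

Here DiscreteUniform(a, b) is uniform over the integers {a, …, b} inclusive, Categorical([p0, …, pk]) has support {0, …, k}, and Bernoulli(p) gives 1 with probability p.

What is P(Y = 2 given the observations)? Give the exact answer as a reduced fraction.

P(Y = 2 | obs) = 44/139

Enumerate traces; 32 have nonzero weight after conditioning:
  (W=2, Y=0, U=0, V=0, Z=1, X=1) weight 1/72
  (W=2, Y=0, U=0, V=1, Z=1, X=1) weight 1/360
  (W=2, Y=0, U=1, V=0, Z=1, X=1) weight 1/72
  (W=2, Y=0, U=1, V=1, Z=1, X=1) weight 1/360
  (W=2, Y=1, U=0, V=0, Z=0, X=1) weight 1/144
  (W=2, Y=1, U=0, V=0, Z=2, X=1) weight 1/72
  (W=2, Y=1, U=0, V=1, Z=0, X=1) weight 1/720
  (W=2, Y=1, U=0, V=1, Z=2, X=1) weight 1/360
  (W=2, Y=2, U=0, V=0, Z=1, X=1) weight 1/72
  … 23 more
Group by Y:
  weight(Y=0) = 19/300
  weight(Y=1) = 19/200
  weight(Y=2) = 11/150
Total weight = 19/300 + 19/200 + 11/150 = 139/600
P(Y=0 | obs) = 19/300 / 139/600 = 38/139
P(Y=1 | obs) = 19/200 / 139/600 = 57/139
P(Y=2 | obs) = 11/150 / 139/600 = 44/139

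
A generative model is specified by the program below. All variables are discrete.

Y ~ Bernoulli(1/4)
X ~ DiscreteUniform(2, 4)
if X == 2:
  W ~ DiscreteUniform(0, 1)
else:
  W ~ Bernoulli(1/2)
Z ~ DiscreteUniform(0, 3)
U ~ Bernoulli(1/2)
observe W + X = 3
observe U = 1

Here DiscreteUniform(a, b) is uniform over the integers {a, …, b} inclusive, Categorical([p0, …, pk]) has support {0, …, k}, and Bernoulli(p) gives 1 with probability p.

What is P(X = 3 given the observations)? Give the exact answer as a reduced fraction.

P(X = 3 | obs) = 1/2

Enumerate traces; 16 have nonzero weight after conditioning:
  (Y=0, X=2, W=1, Z=0, U=1) weight 1/64
  (Y=0, X=2, W=1, Z=1, U=1) weight 1/64
  (Y=0, X=2, W=1, Z=2, U=1) weight 1/64
  (Y=0, X=2, W=1, Z=3, U=1) weight 1/64
  (Y=0, X=3, W=0, Z=0, U=1) weight 1/64
  (Y=0, X=3, W=0, Z=1, U=1) weight 1/64
  (Y=0, X=3, W=0, Z=2, U=1) weight 1/64
  (Y=0, X=3, W=0, Z=3, U=1) weight 1/64
  … 8 more
Group by X:
  weight(X=2) = 1/12
  weight(X=3) = 1/12
Total weight = 1/12 + 1/12 = 1/6
P(X=2 | obs) = 1/12 / 1/6 = 1/2
P(X=3 | obs) = 1/12 / 1/6 = 1/2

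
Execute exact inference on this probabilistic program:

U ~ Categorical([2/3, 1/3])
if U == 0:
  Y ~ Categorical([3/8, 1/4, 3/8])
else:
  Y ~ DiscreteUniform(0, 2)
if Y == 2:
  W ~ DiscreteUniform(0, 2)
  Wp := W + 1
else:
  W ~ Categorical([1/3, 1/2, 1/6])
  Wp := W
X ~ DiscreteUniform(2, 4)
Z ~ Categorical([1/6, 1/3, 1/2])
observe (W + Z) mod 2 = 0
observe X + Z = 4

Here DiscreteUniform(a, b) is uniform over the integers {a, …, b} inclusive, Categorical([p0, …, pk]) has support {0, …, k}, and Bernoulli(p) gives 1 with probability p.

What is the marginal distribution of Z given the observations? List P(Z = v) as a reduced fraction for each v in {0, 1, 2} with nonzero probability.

Enumerate traces; 30 have nonzero weight after conditioning:
  (U=0, Y=0, W=0, X=2, Z=2) weight 1/72
  (U=0, Y=0, W=0, X=4, Z=0) weight 1/216
  (U=0, Y=0, W=1, X=3, Z=1) weight 1/72
  (U=0, Y=0, W=2, X=2, Z=2) weight 1/144
  (U=0, Y=0, W=2, X=4, Z=0) weight 1/432
  (U=0, Y=1, W=0, X=2, Z=2) weight 1/108
  (U=0, Y=1, W=0, X=4, Z=0) weight 1/324
  (U=0, Y=1, W=1, X=3, Z=1) weight 1/108
  … 22 more
Group by Z:
  weight(Z=0) = 121/3888
  weight(Z=1) = 95/1944
  weight(Z=2) = 121/1296
Total weight = 121/3888 + 95/1944 + 121/1296 = 337/1944
P(Z=0 | obs) = 121/3888 / 337/1944 = 121/674
P(Z=1 | obs) = 95/1944 / 337/1944 = 95/337
P(Z=2 | obs) = 121/1296 / 337/1944 = 363/674

P(Z=0) = 121/674, P(Z=1) = 95/337, P(Z=2) = 363/674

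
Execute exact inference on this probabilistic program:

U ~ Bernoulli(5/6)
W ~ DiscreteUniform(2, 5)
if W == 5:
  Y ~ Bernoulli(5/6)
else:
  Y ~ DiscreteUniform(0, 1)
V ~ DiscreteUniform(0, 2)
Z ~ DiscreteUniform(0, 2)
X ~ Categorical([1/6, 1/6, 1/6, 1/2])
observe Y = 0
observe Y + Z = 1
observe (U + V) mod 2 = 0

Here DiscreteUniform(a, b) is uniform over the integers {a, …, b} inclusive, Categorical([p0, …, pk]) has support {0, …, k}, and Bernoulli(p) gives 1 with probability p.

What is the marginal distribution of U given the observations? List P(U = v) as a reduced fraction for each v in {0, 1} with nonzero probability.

P(U=0) = 2/7, P(U=1) = 5/7

Enumerate traces; 48 have nonzero weight after conditioning:
  (U=0, W=2, Y=0, V=0, Z=1, X=0) weight 1/2592
  (U=0, W=2, Y=0, V=0, Z=1, X=1) weight 1/2592
  (U=0, W=2, Y=0, V=0, Z=1, X=2) weight 1/2592
  (U=0, W=2, Y=0, V=0, Z=1, X=3) weight 1/864
  (U=0, W=2, Y=0, V=2, Z=1, X=0) weight 1/2592
  (U=0, W=2, Y=0, V=2, Z=1, X=1) weight 1/2592
  (U=0, W=2, Y=0, V=2, Z=1, X=2) weight 1/2592
  (U=0, W=2, Y=0, V=2, Z=1, X=3) weight 1/864
  (U=1, W=2, Y=0, V=1, Z=1, X=0) weight 5/2592
  … 39 more
Group by U:
  weight(U=0) = 5/324
  weight(U=1) = 25/648
Total weight = 5/324 + 25/648 = 35/648
P(U=0 | obs) = 5/324 / 35/648 = 2/7
P(U=1 | obs) = 25/648 / 35/648 = 5/7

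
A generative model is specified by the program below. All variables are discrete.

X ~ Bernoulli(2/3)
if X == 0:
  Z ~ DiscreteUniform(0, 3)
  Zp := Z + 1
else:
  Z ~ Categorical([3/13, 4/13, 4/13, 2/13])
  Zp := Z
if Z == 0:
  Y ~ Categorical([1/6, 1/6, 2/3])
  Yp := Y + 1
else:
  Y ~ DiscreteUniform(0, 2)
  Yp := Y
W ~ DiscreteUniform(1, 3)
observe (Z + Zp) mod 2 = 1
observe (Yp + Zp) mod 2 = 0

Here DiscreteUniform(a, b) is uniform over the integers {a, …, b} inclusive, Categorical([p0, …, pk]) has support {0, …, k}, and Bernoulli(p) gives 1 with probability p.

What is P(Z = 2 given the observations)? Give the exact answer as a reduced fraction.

P(Z = 2 | obs) = 2/15

Enumerate traces; 21 have nonzero weight after conditioning:
  (X=0, Z=0, Y=0, W=1) weight 1/216
  (X=0, Z=0, Y=0, W=2) weight 1/216
  (X=0, Z=0, Y=0, W=3) weight 1/216
  (X=0, Z=0, Y=2, W=1) weight 1/54
  (X=0, Z=0, Y=2, W=2) weight 1/54
  (X=0, Z=0, Y=2, W=3) weight 1/54
  (X=0, Z=1, Y=0, W=1) weight 1/108
  (X=0, Z=1, Y=0, W=2) weight 1/108
  (X=0, Z=2, Y=1, W=1) weight 1/108
  (X=0, Z=3, Y=0, W=1) weight 1/108
  … 11 more
Group by Z:
  weight(Z=0) = 5/72
  weight(Z=1) = 1/18
  weight(Z=2) = 1/36
  weight(Z=3) = 1/18
Total weight = 5/72 + 1/18 + 1/36 + 1/18 = 5/24
P(Z=0 | obs) = 5/72 / 5/24 = 1/3
P(Z=1 | obs) = 1/18 / 5/24 = 4/15
P(Z=2 | obs) = 1/36 / 5/24 = 2/15
P(Z=3 | obs) = 1/18 / 5/24 = 4/15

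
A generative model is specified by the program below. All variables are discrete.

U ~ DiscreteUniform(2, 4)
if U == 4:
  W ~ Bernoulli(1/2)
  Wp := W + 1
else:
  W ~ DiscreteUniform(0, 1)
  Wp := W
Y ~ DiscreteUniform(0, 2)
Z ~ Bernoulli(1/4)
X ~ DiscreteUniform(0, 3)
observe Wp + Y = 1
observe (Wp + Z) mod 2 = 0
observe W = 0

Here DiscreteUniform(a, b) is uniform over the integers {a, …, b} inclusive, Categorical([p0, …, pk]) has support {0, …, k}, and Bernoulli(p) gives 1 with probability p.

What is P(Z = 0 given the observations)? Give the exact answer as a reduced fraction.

Enumerate traces; 12 have nonzero weight after conditioning:
  (U=2, W=0, Y=1, Z=0, X=0) weight 1/96
  (U=2, W=0, Y=1, Z=0, X=1) weight 1/96
  (U=2, W=0, Y=1, Z=0, X=2) weight 1/96
  (U=2, W=0, Y=1, Z=0, X=3) weight 1/96
  (U=3, W=0, Y=1, Z=0, X=0) weight 1/96
  (U=3, W=0, Y=1, Z=0, X=1) weight 1/96
  (U=3, W=0, Y=1, Z=0, X=2) weight 1/96
  (U=3, W=0, Y=1, Z=0, X=3) weight 1/96
  (U=4, W=0, Y=0, Z=1, X=0) weight 1/288
  … 3 more
Group by Z:
  weight(Z=0) = 1/12
  weight(Z=1) = 1/72
Total weight = 1/12 + 1/72 = 7/72
P(Z=0 | obs) = 1/12 / 7/72 = 6/7
P(Z=1 | obs) = 1/72 / 7/72 = 1/7

P(Z = 0 | obs) = 6/7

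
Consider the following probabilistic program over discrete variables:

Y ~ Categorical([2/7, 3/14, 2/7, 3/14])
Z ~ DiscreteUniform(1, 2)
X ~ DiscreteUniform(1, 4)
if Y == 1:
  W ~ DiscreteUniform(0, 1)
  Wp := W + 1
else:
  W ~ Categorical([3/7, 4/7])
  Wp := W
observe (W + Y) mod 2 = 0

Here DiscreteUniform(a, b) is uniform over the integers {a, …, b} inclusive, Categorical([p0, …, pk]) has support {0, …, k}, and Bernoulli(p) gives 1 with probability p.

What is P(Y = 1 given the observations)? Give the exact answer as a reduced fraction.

P(Y = 1 | obs) = 7/31

Enumerate traces; 32 have nonzero weight after conditioning:
  (Y=0, Z=1, X=1, W=0) weight 3/196
  (Y=0, Z=1, X=2, W=0) weight 3/196
  (Y=0, Z=1, X=3, W=0) weight 3/196
  (Y=0, Z=1, X=4, W=0) weight 3/196
  (Y=0, Z=2, X=1, W=0) weight 3/196
  (Y=0, Z=2, X=2, W=0) weight 3/196
  (Y=0, Z=2, X=3, W=0) weight 3/196
  (Y=0, Z=2, X=4, W=0) weight 3/196
  (Y=1, Z=1, X=1, W=1) weight 3/224
  (Y=2, Z=1, X=1, W=0) weight 3/196
  … 22 more
Group by Y:
  weight(Y=0) = 6/49
  weight(Y=1) = 3/28
  weight(Y=2) = 6/49
  weight(Y=3) = 6/49
Total weight = 6/49 + 3/28 + 6/49 + 6/49 = 93/196
P(Y=0 | obs) = 6/49 / 93/196 = 8/31
P(Y=1 | obs) = 3/28 / 93/196 = 7/31
P(Y=2 | obs) = 6/49 / 93/196 = 8/31
P(Y=3 | obs) = 6/49 / 93/196 = 8/31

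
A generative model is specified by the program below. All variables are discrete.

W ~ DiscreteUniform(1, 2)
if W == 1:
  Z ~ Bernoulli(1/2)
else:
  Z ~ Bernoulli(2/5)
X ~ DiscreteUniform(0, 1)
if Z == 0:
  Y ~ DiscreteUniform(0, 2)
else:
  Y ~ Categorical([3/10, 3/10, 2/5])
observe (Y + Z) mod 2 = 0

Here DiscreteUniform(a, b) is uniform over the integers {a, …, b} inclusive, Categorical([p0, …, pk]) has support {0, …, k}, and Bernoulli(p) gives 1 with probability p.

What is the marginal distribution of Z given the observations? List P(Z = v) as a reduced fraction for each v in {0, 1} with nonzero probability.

P(Z=0) = 220/301, P(Z=1) = 81/301

Enumerate traces; 12 have nonzero weight after conditioning:
  (W=1, Z=0, X=0, Y=0) weight 1/24
  (W=1, Z=0, X=0, Y=2) weight 1/24
  (W=1, Z=0, X=1, Y=0) weight 1/24
  (W=1, Z=0, X=1, Y=2) weight 1/24
  (W=1, Z=1, X=0, Y=1) weight 3/80
  (W=1, Z=1, X=1, Y=1) weight 3/80
  (W=2, Z=0, X=0, Y=0) weight 1/20
  (W=2, Z=0, X=0, Y=2) weight 1/20
  … 4 more
Group by Z:
  weight(Z=0) = 11/30
  weight(Z=1) = 27/200
Total weight = 11/30 + 27/200 = 301/600
P(Z=0 | obs) = 11/30 / 301/600 = 220/301
P(Z=1 | obs) = 27/200 / 301/600 = 81/301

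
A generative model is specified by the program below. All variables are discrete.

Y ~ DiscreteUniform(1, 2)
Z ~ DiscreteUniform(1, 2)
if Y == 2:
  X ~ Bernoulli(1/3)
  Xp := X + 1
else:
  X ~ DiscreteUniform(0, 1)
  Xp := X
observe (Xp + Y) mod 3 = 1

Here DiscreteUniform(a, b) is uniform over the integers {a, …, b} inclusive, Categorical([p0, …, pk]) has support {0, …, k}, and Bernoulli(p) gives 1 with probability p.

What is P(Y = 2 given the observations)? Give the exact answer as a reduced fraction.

P(Y = 2 | obs) = 2/5

Enumerate traces; 4 have nonzero weight after conditioning:
  (Y=1, Z=1, X=0) weight 1/8
  (Y=1, Z=2, X=0) weight 1/8
  (Y=2, Z=1, X=1) weight 1/12
  (Y=2, Z=2, X=1) weight 1/12
Group by Y:
  weight(Y=1) = 1/4
  weight(Y=2) = 1/6
Total weight = 1/4 + 1/6 = 5/12
P(Y=1 | obs) = 1/4 / 5/12 = 3/5
P(Y=2 | obs) = 1/6 / 5/12 = 2/5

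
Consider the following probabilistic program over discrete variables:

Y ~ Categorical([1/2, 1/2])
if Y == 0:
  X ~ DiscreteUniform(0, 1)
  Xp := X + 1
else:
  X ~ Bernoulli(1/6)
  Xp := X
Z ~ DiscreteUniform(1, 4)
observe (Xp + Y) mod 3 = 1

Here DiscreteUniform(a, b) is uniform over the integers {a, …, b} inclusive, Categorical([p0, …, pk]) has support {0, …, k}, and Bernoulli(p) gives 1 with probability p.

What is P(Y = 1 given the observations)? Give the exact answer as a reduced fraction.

Enumerate traces; 8 have nonzero weight after conditioning:
  (Y=0, X=0, Z=1) weight 1/16
  (Y=0, X=0, Z=2) weight 1/16
  (Y=0, X=0, Z=3) weight 1/16
  (Y=0, X=0, Z=4) weight 1/16
  (Y=1, X=0, Z=1) weight 5/48
  (Y=1, X=0, Z=2) weight 5/48
  (Y=1, X=0, Z=3) weight 5/48
  (Y=1, X=0, Z=4) weight 5/48
Group by Y:
  weight(Y=0) = 1/4
  weight(Y=1) = 5/12
Total weight = 1/4 + 5/12 = 2/3
P(Y=0 | obs) = 1/4 / 2/3 = 3/8
P(Y=1 | obs) = 5/12 / 2/3 = 5/8

P(Y = 1 | obs) = 5/8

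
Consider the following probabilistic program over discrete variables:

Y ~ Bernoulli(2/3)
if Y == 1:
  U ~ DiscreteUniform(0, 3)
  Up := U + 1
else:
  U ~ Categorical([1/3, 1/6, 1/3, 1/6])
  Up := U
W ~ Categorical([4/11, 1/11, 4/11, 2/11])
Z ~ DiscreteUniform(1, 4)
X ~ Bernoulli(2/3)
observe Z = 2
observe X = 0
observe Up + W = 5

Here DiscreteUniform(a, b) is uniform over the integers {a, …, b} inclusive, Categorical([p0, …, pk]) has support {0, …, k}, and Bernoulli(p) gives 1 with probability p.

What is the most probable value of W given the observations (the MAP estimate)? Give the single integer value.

Enumerate traces; 5 have nonzero weight after conditioning:
  (Y=0, U=2, W=3, Z=2, X=0) weight 1/594
  (Y=0, U=3, W=2, Z=2, X=0) weight 1/594
  (Y=1, U=1, W=3, Z=2, X=0) weight 1/396
  (Y=1, U=2, W=2, Z=2, X=0) weight 1/198
  (Y=1, U=3, W=1, Z=2, X=0) weight 1/792
Group by W:
  weight(W=1) = 1/792
  weight(W=2) = 2/297
  weight(W=3) = 5/1188
Total weight = 1/792 + 2/297 + 5/1188 = 29/2376
P(W=1 | obs) = 1/792 / 29/2376 = 3/29
P(W=2 | obs) = 2/297 / 29/2376 = 16/29
P(W=3 | obs) = 5/1188 / 29/2376 = 10/29
argmax = 2

argmax_v P(W = v | obs) = 2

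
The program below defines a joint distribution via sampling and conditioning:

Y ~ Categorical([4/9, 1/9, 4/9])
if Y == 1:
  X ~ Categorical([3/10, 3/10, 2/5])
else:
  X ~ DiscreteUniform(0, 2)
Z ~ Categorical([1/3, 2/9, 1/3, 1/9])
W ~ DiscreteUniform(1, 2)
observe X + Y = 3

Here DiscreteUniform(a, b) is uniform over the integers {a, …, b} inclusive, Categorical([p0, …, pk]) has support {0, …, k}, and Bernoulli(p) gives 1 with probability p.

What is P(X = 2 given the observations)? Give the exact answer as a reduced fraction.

P(X = 2 | obs) = 3/13

Enumerate traces; 16 have nonzero weight after conditioning:
  (Y=1, X=2, Z=0, W=1) weight 1/135
  (Y=1, X=2, Z=0, W=2) weight 1/135
  (Y=1, X=2, Z=1, W=1) weight 2/405
  (Y=1, X=2, Z=1, W=2) weight 2/405
  (Y=1, X=2, Z=2, W=1) weight 1/135
  (Y=1, X=2, Z=2, W=2) weight 1/135
  (Y=1, X=2, Z=3, W=1) weight 1/405
  (Y=1, X=2, Z=3, W=2) weight 1/405
  (Y=2, X=1, Z=0, W=1) weight 2/81
  … 7 more
Group by X:
  weight(X=1) = 4/27
  weight(X=2) = 2/45
Total weight = 4/27 + 2/45 = 26/135
P(X=1 | obs) = 4/27 / 26/135 = 10/13
P(X=2 | obs) = 2/45 / 26/135 = 3/13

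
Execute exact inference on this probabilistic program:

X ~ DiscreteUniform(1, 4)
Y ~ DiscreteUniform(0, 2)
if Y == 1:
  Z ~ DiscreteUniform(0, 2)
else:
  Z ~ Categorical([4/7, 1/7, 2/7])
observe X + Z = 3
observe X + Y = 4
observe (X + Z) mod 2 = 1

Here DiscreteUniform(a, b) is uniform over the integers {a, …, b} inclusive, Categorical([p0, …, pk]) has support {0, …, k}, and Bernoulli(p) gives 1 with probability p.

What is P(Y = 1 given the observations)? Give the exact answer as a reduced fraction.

P(Y = 1 | obs) = 7/10

Enumerate traces; 2 have nonzero weight after conditioning:
  (X=2, Y=2, Z=1) weight 1/84
  (X=3, Y=1, Z=0) weight 1/36
Group by Y:
  weight(Y=1) = 1/36
  weight(Y=2) = 1/84
Total weight = 1/36 + 1/84 = 5/126
P(Y=1 | obs) = 1/36 / 5/126 = 7/10
P(Y=2 | obs) = 1/84 / 5/126 = 3/10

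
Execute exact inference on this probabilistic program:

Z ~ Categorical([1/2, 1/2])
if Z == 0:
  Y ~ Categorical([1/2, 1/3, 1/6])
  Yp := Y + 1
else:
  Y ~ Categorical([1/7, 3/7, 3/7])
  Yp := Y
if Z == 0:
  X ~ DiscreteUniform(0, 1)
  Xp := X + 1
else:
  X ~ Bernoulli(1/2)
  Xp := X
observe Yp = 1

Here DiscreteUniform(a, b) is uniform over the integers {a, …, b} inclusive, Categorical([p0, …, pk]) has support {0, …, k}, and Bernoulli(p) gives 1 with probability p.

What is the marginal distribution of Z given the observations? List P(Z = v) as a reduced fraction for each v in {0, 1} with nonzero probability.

P(Z=0) = 7/13, P(Z=1) = 6/13

Enumerate traces; 4 have nonzero weight after conditioning:
  (Z=0, Y=0, X=0) weight 1/8
  (Z=0, Y=0, X=1) weight 1/8
  (Z=1, Y=1, X=0) weight 3/28
  (Z=1, Y=1, X=1) weight 3/28
Group by Z:
  weight(Z=0) = 1/4
  weight(Z=1) = 3/14
Total weight = 1/4 + 3/14 = 13/28
P(Z=0 | obs) = 1/4 / 13/28 = 7/13
P(Z=1 | obs) = 3/14 / 13/28 = 6/13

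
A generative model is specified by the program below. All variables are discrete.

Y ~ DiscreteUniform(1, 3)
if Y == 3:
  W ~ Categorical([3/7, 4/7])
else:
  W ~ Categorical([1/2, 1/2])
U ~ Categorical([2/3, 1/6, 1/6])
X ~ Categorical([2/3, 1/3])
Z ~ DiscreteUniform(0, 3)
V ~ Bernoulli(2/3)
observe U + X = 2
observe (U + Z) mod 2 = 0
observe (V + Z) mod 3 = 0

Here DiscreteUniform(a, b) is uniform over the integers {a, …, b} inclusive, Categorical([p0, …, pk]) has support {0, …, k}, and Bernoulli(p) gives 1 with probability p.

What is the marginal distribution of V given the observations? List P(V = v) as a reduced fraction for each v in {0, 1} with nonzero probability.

P(V=0) = 3/7, P(V=1) = 4/7

Enumerate traces; 18 have nonzero weight after conditioning:
  (Y=1, W=0, U=1, X=1, Z=3, V=0) weight 1/1296
  (Y=1, W=0, U=2, X=0, Z=0, V=0) weight 1/648
  (Y=1, W=0, U=2, X=0, Z=2, V=1) weight 1/324
  (Y=1, W=1, U=1, X=1, Z=3, V=0) weight 1/1296
  (Y=1, W=1, U=2, X=0, Z=0, V=0) weight 1/648
  (Y=1, W=1, U=2, X=0, Z=2, V=1) weight 1/324
  (Y=2, W=0, U=1, X=1, Z=3, V=0) weight 1/1296
  (Y=2, W=0, U=2, X=0, Z=0, V=0) weight 1/648
  … 10 more
Group by V:
  weight(V=0) = 1/72
  weight(V=1) = 1/54
Total weight = 1/72 + 1/54 = 7/216
P(V=0 | obs) = 1/72 / 7/216 = 3/7
P(V=1 | obs) = 1/54 / 7/216 = 4/7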